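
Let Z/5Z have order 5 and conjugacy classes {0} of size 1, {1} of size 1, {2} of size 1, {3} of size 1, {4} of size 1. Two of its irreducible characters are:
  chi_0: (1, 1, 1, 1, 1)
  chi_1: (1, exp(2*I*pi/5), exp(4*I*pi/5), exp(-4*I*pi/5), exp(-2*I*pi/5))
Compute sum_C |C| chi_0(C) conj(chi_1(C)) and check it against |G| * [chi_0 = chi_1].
Sum = 0; so <chi_0, chi_1> = 0 (distinct irreducibles are orthogonal).

Working: Compute term by term over conjugacy classes (|C| * chi_0(C) * conj(chi_1(C))):
  1*(1)*conj(1) + 1*(1)*conj(exp(2*I*pi/5)) + 1*(1)*conj(exp(4*I*pi/5)) + 1*(1)*conj(exp(-4*I*pi/5)) + 1*(1)*conj(exp(-2*I*pi/5))
  = (1) + (exp(-2*I*pi/5)) + (exp(-4*I*pi/5)) + (exp(4*I*pi/5)) + (exp(2*I*pi/5))
  = 0.
(Exp terms are combined using exp(i*s)*conj(exp(i*t)) = exp(i*(s-t)), and sums of them are collapsed using the identity that for every m > 1 the m distinct m-th roots of unity sum to 0, e.g. 1 + exp(2*I*pi/3) + exp(-2*I*pi/3) = 0.)
Dividing by |G| = 5 gives 0/5 = 0, matching the row-orthogonality relation <chi_0, chi_1> = [chi_0 = chi_1].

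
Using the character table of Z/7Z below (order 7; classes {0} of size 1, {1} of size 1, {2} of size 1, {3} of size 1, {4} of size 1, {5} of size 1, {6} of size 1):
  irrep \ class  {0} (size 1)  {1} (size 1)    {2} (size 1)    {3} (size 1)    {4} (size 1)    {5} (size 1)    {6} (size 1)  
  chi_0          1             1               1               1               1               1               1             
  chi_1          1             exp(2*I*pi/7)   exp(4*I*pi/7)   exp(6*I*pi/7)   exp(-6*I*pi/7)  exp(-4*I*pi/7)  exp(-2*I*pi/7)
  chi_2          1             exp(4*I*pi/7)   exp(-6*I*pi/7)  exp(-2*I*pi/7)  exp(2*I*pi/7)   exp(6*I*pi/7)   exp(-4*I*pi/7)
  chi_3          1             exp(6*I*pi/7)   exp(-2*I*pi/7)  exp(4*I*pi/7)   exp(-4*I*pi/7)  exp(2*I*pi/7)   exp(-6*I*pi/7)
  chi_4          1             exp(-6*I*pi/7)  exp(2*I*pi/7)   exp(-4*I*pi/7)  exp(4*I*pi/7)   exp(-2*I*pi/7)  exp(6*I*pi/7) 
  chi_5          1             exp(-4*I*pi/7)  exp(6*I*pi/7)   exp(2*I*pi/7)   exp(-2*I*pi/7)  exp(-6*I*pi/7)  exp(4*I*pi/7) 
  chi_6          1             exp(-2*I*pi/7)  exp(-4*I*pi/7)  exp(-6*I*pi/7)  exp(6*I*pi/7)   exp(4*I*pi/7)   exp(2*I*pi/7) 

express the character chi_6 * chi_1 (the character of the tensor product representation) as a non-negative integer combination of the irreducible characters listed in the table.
chi_6 tensor chi_1 = chi_0 (all other irreducibles have multiplicity 0).

Why: The character of a tensor product is the pointwise product (chi_6 * chi_1)(C) = chi_6(C) * chi_1(C):
  {0}: (1)*(1), {1}: (exp(-2*I*pi/7))*(exp(2*I*pi/7)), {2}: (exp(-4*I*pi/7))*(exp(4*I*pi/7)), {3}: (exp(-6*I*pi/7))*(exp(6*I*pi/7)), {4}: (exp(6*I*pi/7))*(exp(-6*I*pi/7)), {5}: (exp(4*I*pi/7))*(exp(-4*I*pi/7)), {6}: (exp(2*I*pi/7))*(exp(-2*I*pi/7))
so (chi_6 * chi_1) takes values
  {0} -> 1, {1} -> 1, {2} -> 1, {3} -> 1, {4} -> 1, {5} -> 1, {6} -> 1.
Now take the inner product of this character with each irreducible chi from the table, <chi_6*chi_1, chi> = (1/7) sum_C |C| (chi_6*chi_1)(C) conj(chi(C)):
  <chi_6*chi_1, chi_0> = (1/7)[1*(1)*conj(1) + 1*(1)*conj(1) + 1*(1)*conj(1) + 1*(1)*conj(1) + 1*(1)*conj(1) + 1*(1)*conj(1) + 1*(1)*conj(1)]
      = (1/7)[(1) + (1) + (1) + (1) + (1) + (1) + (1)] = 7/7 = 1
  <chi_6*chi_1, chi_1> = (1/7)[1*(1)*conj(1) + 1*(1)*conj(exp(2*I*pi/7)) + 1*(1)*conj(exp(4*I*pi/7)) + 1*(1)*conj(exp(6*I*pi/7)) + 1*(1)*conj(exp(-6*I*pi/7)) + 1*(1)*conj(exp(-4*I*pi/7)) + 1*(1)*conj(exp(-2*I*pi/7))]
      = (1/7)[(1) + (exp(-2*I*pi/7)) + (exp(-4*I*pi/7)) + (exp(-6*I*pi/7)) + (exp(6*I*pi/7)) + (exp(4*I*pi/7)) + (exp(2*I*pi/7))] = 0/7 = 0
  <chi_6*chi_1, chi_2> = (1/7)[1*(1)*conj(1) + 1*(1)*conj(exp(4*I*pi/7)) + 1*(1)*conj(exp(-6*I*pi/7)) + 1*(1)*conj(exp(-2*I*pi/7)) + 1*(1)*conj(exp(2*I*pi/7)) + 1*(1)*conj(exp(6*I*pi/7)) + 1*(1)*conj(exp(-4*I*pi/7))]
      = (1/7)[(1) + (exp(-4*I*pi/7)) + (exp(6*I*pi/7)) + (exp(2*I*pi/7)) + (exp(-2*I*pi/7)) + (exp(-6*I*pi/7)) + (exp(4*I*pi/7))] = 0/7 = 0
  <chi_6*chi_1, chi_3> = (1/7)[1*(1)*conj(1) + 1*(1)*conj(exp(6*I*pi/7)) + 1*(1)*conj(exp(-2*I*pi/7)) + 1*(1)*conj(exp(4*I*pi/7)) + 1*(1)*conj(exp(-4*I*pi/7)) + 1*(1)*conj(exp(2*I*pi/7)) + 1*(1)*conj(exp(-6*I*pi/7))]
      = (1/7)[(1) + (exp(-6*I*pi/7)) + (exp(2*I*pi/7)) + (exp(-4*I*pi/7)) + (exp(4*I*pi/7)) + (exp(-2*I*pi/7)) + (exp(6*I*pi/7))] = 0/7 = 0
  <chi_6*chi_1, chi_4> = (1/7)[1*(1)*conj(1) + 1*(1)*conj(exp(-6*I*pi/7)) + 1*(1)*conj(exp(2*I*pi/7)) + 1*(1)*conj(exp(-4*I*pi/7)) + 1*(1)*conj(exp(4*I*pi/7)) + 1*(1)*conj(exp(-2*I*pi/7)) + 1*(1)*conj(exp(6*I*pi/7))]
      = (1/7)[(1) + (exp(6*I*pi/7)) + (exp(-2*I*pi/7)) + (exp(4*I*pi/7)) + (exp(-4*I*pi/7)) + (exp(2*I*pi/7)) + (exp(-6*I*pi/7))] = 0/7 = 0
  <chi_6*chi_1, chi_5> = (1/7)[1*(1)*conj(1) + 1*(1)*conj(exp(-4*I*pi/7)) + 1*(1)*conj(exp(6*I*pi/7)) + 1*(1)*conj(exp(2*I*pi/7)) + 1*(1)*conj(exp(-2*I*pi/7)) + 1*(1)*conj(exp(-6*I*pi/7)) + 1*(1)*conj(exp(4*I*pi/7))]
      = (1/7)[(1) + (exp(4*I*pi/7)) + (exp(-6*I*pi/7)) + (exp(-2*I*pi/7)) + (exp(2*I*pi/7)) + (exp(6*I*pi/7)) + (exp(-4*I*pi/7))] = 0/7 = 0
  <chi_6*chi_1, chi_6> = (1/7)[1*(1)*conj(1) + 1*(1)*conj(exp(-2*I*pi/7)) + 1*(1)*conj(exp(-4*I*pi/7)) + 1*(1)*conj(exp(-6*I*pi/7)) + 1*(1)*conj(exp(6*I*pi/7)) + 1*(1)*conj(exp(4*I*pi/7)) + 1*(1)*conj(exp(2*I*pi/7))]
      = (1/7)[(1) + (exp(2*I*pi/7)) + (exp(4*I*pi/7)) + (exp(6*I*pi/7)) + (exp(-6*I*pi/7)) + (exp(-4*I*pi/7)) + (exp(-2*I*pi/7))] = 0/7 = 0
(Exp terms are combined using exp(i*s)*conj(exp(i*t)) = exp(i*(s-t)), and sums of them are collapsed using the identity that for every m > 1 the m distinct m-th roots of unity sum to 0, e.g. 1 + exp(2*I*pi/3) + exp(-2*I*pi/3) = 0.)
Hence the multiplicities are chi_0: 1. Dimension check: dim(chi_6)*dim(chi_1) = 1*1 = 1 and sum (mult * dim) = 1*1 = 1.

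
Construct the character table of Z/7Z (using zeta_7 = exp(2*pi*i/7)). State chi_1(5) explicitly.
Character table of Z/7Z (irreps indexed chi_0,...,chi_6 with chi_k(m) = zeta_7^(k*m), zeta_7 = exp(2*pi*i/7)):
  irrep \ class  {0} (size 1)  {1} (size 1)    {2} (size 1)    {3} (size 1)    {4} (size 1)    {5} (size 1)    {6} (size 1)  
  chi_0          1             1               1               1               1               1               1             
  chi_1          1             exp(2*I*pi/7)   exp(4*I*pi/7)   exp(6*I*pi/7)   exp(-6*I*pi/7)  exp(-4*I*pi/7)  exp(-2*I*pi/7)
  chi_2          1             exp(4*I*pi/7)   exp(-6*I*pi/7)  exp(-2*I*pi/7)  exp(2*I*pi/7)   exp(6*I*pi/7)   exp(-4*I*pi/7)
  chi_3          1             exp(6*I*pi/7)   exp(-2*I*pi/7)  exp(4*I*pi/7)   exp(-4*I*pi/7)  exp(2*I*pi/7)   exp(-6*I*pi/7)
  chi_4          1             exp(-6*I*pi/7)  exp(2*I*pi/7)   exp(-4*I*pi/7)  exp(4*I*pi/7)   exp(-2*I*pi/7)  exp(6*I*pi/7) 
  chi_5          1             exp(-4*I*pi/7)  exp(6*I*pi/7)   exp(2*I*pi/7)   exp(-2*I*pi/7)  exp(-6*I*pi/7)  exp(4*I*pi/7) 
  chi_6          1             exp(-2*I*pi/7)  exp(-4*I*pi/7)  exp(-6*I*pi/7)  exp(6*I*pi/7)   exp(4*I*pi/7)   exp(2*I*pi/7) 

Spot check: chi_1(5) = zeta_7^(1*5) = zeta_7^5 = exp(-4*I*pi/7).

Working: Z/7Z is abelian, so all 7 irreducible complex representations are 1-dimensional. They are given by chi_k(m) = zeta_7^(k*m) for k = 0,...,6. Row orthogonality: sum_m chi_k(m) conj(chi_l(m)) = 7 * [k = l].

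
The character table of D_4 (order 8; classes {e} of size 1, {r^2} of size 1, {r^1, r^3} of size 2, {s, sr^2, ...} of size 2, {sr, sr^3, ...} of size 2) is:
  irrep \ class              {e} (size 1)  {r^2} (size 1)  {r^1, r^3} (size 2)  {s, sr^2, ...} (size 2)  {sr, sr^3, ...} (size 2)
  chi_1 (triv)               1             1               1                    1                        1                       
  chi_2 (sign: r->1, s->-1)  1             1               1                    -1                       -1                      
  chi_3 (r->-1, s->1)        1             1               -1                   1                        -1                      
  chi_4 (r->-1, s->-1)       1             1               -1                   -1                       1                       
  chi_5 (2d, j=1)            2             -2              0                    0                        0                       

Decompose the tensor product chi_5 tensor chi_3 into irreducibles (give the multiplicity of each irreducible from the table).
chi_5 tensor chi_3 = chi_5 (all other irreducibles have multiplicity 0).

Explanation: The character of a tensor product is the pointwise product (chi_5 * chi_3)(C) = chi_5(C) * chi_3(C):
  {e}: (2)*(1), {r^2}: (-2)*(1), {r^1, r^3}: (0)*(-1), {s, sr^2, ...}: (0)*(1), {sr, sr^3, ...}: (0)*(-1)
so (chi_5 * chi_3) takes values
  {e} -> 2, {r^2} -> -2, {r^1, r^3} -> 0, {s, sr^2, ...} -> 0, {sr, sr^3, ...} -> 0.
Now take the inner product of this character with each irreducible chi from the table, <chi_5*chi_3, chi> = (1/8) sum_C |C| (chi_5*chi_3)(C) conj(chi(C)):
  <chi_5*chi_3, chi_1> = (1/8)[1*(2)*conj(1) + 1*(-2)*conj(1) + 2*(0)*conj(1) + 2*(0)*conj(1) + 2*(0)*conj(1)]
      = (1/8)[(2) + (-2) + (0) + (0) + (0)] = 0/8 = 0
  <chi_5*chi_3, chi_2> = (1/8)[1*(2)*conj(1) + 1*(-2)*conj(1) + 2*(0)*conj(1) + 2*(0)*conj(-1) + 2*(0)*conj(-1)]
      = (1/8)[(2) + (-2) + (0) + (0) + (0)] = 0/8 = 0
  <chi_5*chi_3, chi_3> = (1/8)[1*(2)*conj(1) + 1*(-2)*conj(1) + 2*(0)*conj(-1) + 2*(0)*conj(1) + 2*(0)*conj(-1)]
      = (1/8)[(2) + (-2) + (0) + (0) + (0)] = 0/8 = 0
  <chi_5*chi_3, chi_4> = (1/8)[1*(2)*conj(1) + 1*(-2)*conj(1) + 2*(0)*conj(-1) + 2*(0)*conj(-1) + 2*(0)*conj(1)]
      = (1/8)[(2) + (-2) + (0) + (0) + (0)] = 0/8 = 0
  <chi_5*chi_3, chi_5> = (1/8)[1*(2)*conj(2) + 1*(-2)*conj(-2) + 2*(0)*conj(0) + 2*(0)*conj(0) + 2*(0)*conj(0)]
      = (1/8)[(4) + (4) + (0) + (0) + (0)] = 8/8 = 1
Hence the multiplicities are chi_5: 1. Dimension check: dim(chi_5)*dim(chi_3) = 2*1 = 2 and sum (mult * dim) = 1*2 = 2.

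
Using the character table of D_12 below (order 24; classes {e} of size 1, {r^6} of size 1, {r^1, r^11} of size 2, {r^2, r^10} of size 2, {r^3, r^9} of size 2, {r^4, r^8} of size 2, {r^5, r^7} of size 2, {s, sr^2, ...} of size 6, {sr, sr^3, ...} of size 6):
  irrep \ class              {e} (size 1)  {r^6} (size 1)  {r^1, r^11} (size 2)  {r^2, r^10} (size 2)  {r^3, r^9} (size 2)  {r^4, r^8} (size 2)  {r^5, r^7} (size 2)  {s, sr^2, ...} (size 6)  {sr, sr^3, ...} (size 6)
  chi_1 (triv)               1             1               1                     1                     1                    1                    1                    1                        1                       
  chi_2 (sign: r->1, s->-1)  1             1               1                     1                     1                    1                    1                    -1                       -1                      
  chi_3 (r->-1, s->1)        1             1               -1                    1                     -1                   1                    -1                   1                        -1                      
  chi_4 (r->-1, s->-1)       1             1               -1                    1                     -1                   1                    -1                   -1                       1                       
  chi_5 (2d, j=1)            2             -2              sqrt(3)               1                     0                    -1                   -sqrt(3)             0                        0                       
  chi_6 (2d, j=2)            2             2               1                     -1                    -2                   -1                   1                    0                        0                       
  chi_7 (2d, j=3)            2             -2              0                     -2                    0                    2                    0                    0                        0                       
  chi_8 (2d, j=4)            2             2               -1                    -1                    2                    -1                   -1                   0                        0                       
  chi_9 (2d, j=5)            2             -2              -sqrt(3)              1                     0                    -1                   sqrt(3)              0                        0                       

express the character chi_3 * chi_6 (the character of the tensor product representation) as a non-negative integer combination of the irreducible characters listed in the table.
chi_3 tensor chi_6 = chi_8 (all other irreducibles have multiplicity 0).

Working: The character of a tensor product is the pointwise product (chi_3 * chi_6)(C) = chi_3(C) * chi_6(C):
  {e}: (1)*(2), {r^6}: (1)*(2), {r^1, r^11}: (-1)*(1), {r^2, r^10}: (1)*(-1), {r^3, r^9}: (-1)*(-2), {r^4, r^8}: (1)*(-1), {r^5, r^7}: (-1)*(1), {s, sr^2, ...}: (1)*(0), {sr, sr^3, ...}: (-1)*(0)
so (chi_3 * chi_6) takes values
  {e} -> 2, {r^6} -> 2, {r^1, r^11} -> -1, {r^2, r^10} -> -1, {r^3, r^9} -> 2, {r^4, r^8} -> -1, {r^5, r^7} -> -1, {s, sr^2, ...} -> 0, {sr, sr^3, ...} -> 0.
Now take the inner product of this character with each irreducible chi from the table, <chi_3*chi_6, chi> = (1/24) sum_C |C| (chi_3*chi_6)(C) conj(chi(C)):
  <chi_3*chi_6, chi_1> = (1/24)[1*(2)*conj(1) + 1*(2)*conj(1) + 2*(-1)*conj(1) + 2*(-1)*conj(1) + 2*(2)*conj(1) + 2*(-1)*conj(1) + 2*(-1)*conj(1) + 6*(0)*conj(1) + 6*(0)*conj(1)]
      = (1/24)[(2) + (2) + (-2) + (-2) + (4) + (-2) + (-2) + (0) + (0)] = 0/24 = 0
  <chi_3*chi_6, chi_2> = (1/24)[1*(2)*conj(1) + 1*(2)*conj(1) + 2*(-1)*conj(1) + 2*(-1)*conj(1) + 2*(2)*conj(1) + 2*(-1)*conj(1) + 2*(-1)*conj(1) + 6*(0)*conj(-1) + 6*(0)*conj(-1)]
      = (1/24)[(2) + (2) + (-2) + (-2) + (4) + (-2) + (-2) + (0) + (0)] = 0/24 = 0
  <chi_3*chi_6, chi_3> = (1/24)[1*(2)*conj(1) + 1*(2)*conj(1) + 2*(-1)*conj(-1) + 2*(-1)*conj(1) + 2*(2)*conj(-1) + 2*(-1)*conj(1) + 2*(-1)*conj(-1) + 6*(0)*conj(1) + 6*(0)*conj(-1)]
      = (1/24)[(2) + (2) + (2) + (-2) + (-4) + (-2) + (2) + (0) + (0)] = 0/24 = 0
  <chi_3*chi_6, chi_4> = (1/24)[1*(2)*conj(1) + 1*(2)*conj(1) + 2*(-1)*conj(-1) + 2*(-1)*conj(1) + 2*(2)*conj(-1) + 2*(-1)*conj(1) + 2*(-1)*conj(-1) + 6*(0)*conj(-1) + 6*(0)*conj(1)]
      = (1/24)[(2) + (2) + (2) + (-2) + (-4) + (-2) + (2) + (0) + (0)] = 0/24 = 0
  <chi_3*chi_6, chi_5> = (1/24)[1*(2)*conj(2) + 1*(2)*conj(-2) + 2*(-1)*conj(sqrt(3)) + 2*(-1)*conj(1) + 2*(2)*conj(0) + 2*(-1)*conj(-1) + 2*(-1)*conj(-sqrt(3)) + 6*(0)*conj(0) + 6*(0)*conj(0)]
      = (1/24)[(4) + (-4) + (-2*sqrt(3)) + (-2) + (0) + (2) + (2*sqrt(3)) + (0) + (0)] = 0/24 = 0
  <chi_3*chi_6, chi_6> = (1/24)[1*(2)*conj(2) + 1*(2)*conj(2) + 2*(-1)*conj(1) + 2*(-1)*conj(-1) + 2*(2)*conj(-2) + 2*(-1)*conj(-1) + 2*(-1)*conj(1) + 6*(0)*conj(0) + 6*(0)*conj(0)]
      = (1/24)[(4) + (4) + (-2) + (2) + (-8) + (2) + (-2) + (0) + (0)] = 0/24 = 0
  <chi_3*chi_6, chi_7> = (1/24)[1*(2)*conj(2) + 1*(2)*conj(-2) + 2*(-1)*conj(0) + 2*(-1)*conj(-2) + 2*(2)*conj(0) + 2*(-1)*conj(2) + 2*(-1)*conj(0) + 6*(0)*conj(0) + 6*(0)*conj(0)]
      = (1/24)[(4) + (-4) + (0) + (4) + (0) + (-4) + (0) + (0) + (0)] = 0/24 = 0
  <chi_3*chi_6, chi_8> = (1/24)[1*(2)*conj(2) + 1*(2)*conj(2) + 2*(-1)*conj(-1) + 2*(-1)*conj(-1) + 2*(2)*conj(2) + 2*(-1)*conj(-1) + 2*(-1)*conj(-1) + 6*(0)*conj(0) + 6*(0)*conj(0)]
      = (1/24)[(4) + (4) + (2) + (2) + (8) + (2) + (2) + (0) + (0)] = 24/24 = 1
  <chi_3*chi_6, chi_9> = (1/24)[1*(2)*conj(2) + 1*(2)*conj(-2) + 2*(-1)*conj(-sqrt(3)) + 2*(-1)*conj(1) + 2*(2)*conj(0) + 2*(-1)*conj(-1) + 2*(-1)*conj(sqrt(3)) + 6*(0)*conj(0) + 6*(0)*conj(0)]
      = (1/24)[(4) + (-4) + (2*sqrt(3)) + (-2) + (0) + (2) + (-2*sqrt(3)) + (0) + (0)] = 0/24 = 0
Hence the multiplicities are chi_8: 1. Dimension check: dim(chi_3)*dim(chi_6) = 1*2 = 2 and sum (mult * dim) = 1*2 = 2.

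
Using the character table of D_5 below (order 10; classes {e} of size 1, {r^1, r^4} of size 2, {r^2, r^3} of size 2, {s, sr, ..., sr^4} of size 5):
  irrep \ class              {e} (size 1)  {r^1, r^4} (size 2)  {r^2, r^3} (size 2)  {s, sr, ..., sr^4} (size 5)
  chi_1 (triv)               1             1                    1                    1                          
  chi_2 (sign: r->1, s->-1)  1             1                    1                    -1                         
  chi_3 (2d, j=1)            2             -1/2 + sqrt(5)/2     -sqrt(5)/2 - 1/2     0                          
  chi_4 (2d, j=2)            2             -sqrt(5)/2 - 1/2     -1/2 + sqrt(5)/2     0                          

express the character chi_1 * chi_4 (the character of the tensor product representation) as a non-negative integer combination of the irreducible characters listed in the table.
chi_1 tensor chi_4 = chi_4 (all other irreducibles have multiplicity 0).

Reasoning: The character of a tensor product is the pointwise product (chi_1 * chi_4)(C) = chi_1(C) * chi_4(C):
  {e}: (1)*(2), {r^1, r^4}: (1)*(-sqrt(5)/2 - 1/2), {r^2, r^3}: (1)*(-1/2 + sqrt(5)/2), {s, sr, ..., sr^4}: (1)*(0)
so (chi_1 * chi_4) takes values
  {e} -> 2, {r^1, r^4} -> -sqrt(5)/2 - 1/2, {r^2, r^3} -> -1/2 + sqrt(5)/2, {s, sr, ..., sr^4} -> 0.
Now take the inner product of this character with each irreducible chi from the table, <chi_1*chi_4, chi> = (1/10) sum_C |C| (chi_1*chi_4)(C) conj(chi(C)):
  <chi_1*chi_4, chi_1> = (1/10)[1*(2)*conj(1) + 2*(-sqrt(5)/2 - 1/2)*conj(1) + 2*(-1/2 + sqrt(5)/2)*conj(1) + 5*(0)*conj(1)]
      = (1/10)[(2) + (-sqrt(5) - 1) + (-1 + sqrt(5)) + (0)] = 0/10 = 0
  <chi_1*chi_4, chi_2> = (1/10)[1*(2)*conj(1) + 2*(-sqrt(5)/2 - 1/2)*conj(1) + 2*(-1/2 + sqrt(5)/2)*conj(1) + 5*(0)*conj(-1)]
      = (1/10)[(2) + (-sqrt(5) - 1) + (-1 + sqrt(5)) + (0)] = 0/10 = 0
  <chi_1*chi_4, chi_3> = (1/10)[1*(2)*conj(2) + 2*(-sqrt(5)/2 - 1/2)*conj(-1/2 + sqrt(5)/2) + 2*(-1/2 + sqrt(5)/2)*conj(-sqrt(5)/2 - 1/2) + 5*(0)*conj(0)]
      = (1/10)[(4) + (-2) + (-2) + (0)] = 0/10 = 0
  <chi_1*chi_4, chi_4> = (1/10)[1*(2)*conj(2) + 2*(-sqrt(5)/2 - 1/2)*conj(-sqrt(5)/2 - 1/2) + 2*(-1/2 + sqrt(5)/2)*conj(-1/2 + sqrt(5)/2) + 5*(0)*conj(0)]
      = (1/10)[(4) + (sqrt(5) + 3) + (3 - sqrt(5)) + (0)] = 10/10 = 1
Hence the multiplicities are chi_4: 1. Dimension check: dim(chi_1)*dim(chi_4) = 1*2 = 2 and sum (mult * dim) = 1*2 = 2.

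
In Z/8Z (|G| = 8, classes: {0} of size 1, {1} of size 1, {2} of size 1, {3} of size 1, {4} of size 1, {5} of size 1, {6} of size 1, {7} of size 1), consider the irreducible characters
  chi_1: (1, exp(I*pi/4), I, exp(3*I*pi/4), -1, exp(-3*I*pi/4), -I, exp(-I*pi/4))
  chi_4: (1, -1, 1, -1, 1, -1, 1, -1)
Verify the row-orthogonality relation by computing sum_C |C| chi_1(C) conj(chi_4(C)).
Sum = 0; so <chi_1, chi_4> = 0 (distinct irreducibles are orthogonal).

Working: Compute term by term over conjugacy classes (|C| * chi_1(C) * conj(chi_4(C))):
  1*(1)*conj(1) + 1*(exp(I*pi/4))*conj(-1) + 1*(I)*conj(1) + 1*(exp(3*I*pi/4))*conj(-1) + 1*(-1)*conj(1) + 1*(exp(-3*I*pi/4))*conj(-1) + 1*(-I)*conj(1) + 1*(exp(-I*pi/4))*conj(-1)
  = (1) + (-exp(I*pi/4)) + (I) + (-exp(3*I*pi/4)) + (-1) + (-exp(-3*I*pi/4)) + (-I) + (-exp(-I*pi/4))
  = 0.
(Exp terms are combined using exp(i*s)*conj(exp(i*t)) = exp(i*(s-t)), and sums of them are collapsed using the identity that for every m > 1 the m distinct m-th roots of unity sum to 0, e.g. 1 + exp(2*I*pi/3) + exp(-2*I*pi/3) = 0.)
Dividing by |G| = 8 gives 0/8 = 0, matching the row-orthogonality relation <chi_1, chi_4> = [chi_1 = chi_4].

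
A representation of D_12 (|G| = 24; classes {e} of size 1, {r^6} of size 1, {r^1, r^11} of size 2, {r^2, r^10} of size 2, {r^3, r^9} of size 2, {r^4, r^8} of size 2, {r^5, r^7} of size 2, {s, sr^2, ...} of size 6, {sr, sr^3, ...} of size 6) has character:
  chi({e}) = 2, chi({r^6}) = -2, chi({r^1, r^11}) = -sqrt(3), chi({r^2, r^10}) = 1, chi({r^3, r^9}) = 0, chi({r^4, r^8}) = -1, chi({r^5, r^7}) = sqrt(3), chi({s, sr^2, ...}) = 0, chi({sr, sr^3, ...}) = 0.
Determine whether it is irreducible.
Irreducible: <chi, chi> = 1.

Proof sketch: <chi, chi> = (1/|G|) sum_C |C| * |chi(C)|^2 = (1/24)[1*|2|^2 + 1*|-2|^2 + 2*|-sqrt(3)|^2 + 2*|1|^2 + 2*|0|^2 + 2*|-1|^2 + 2*|sqrt(3)|^2 + 6*|0|^2 + 6*|0|^2]
  = (1/24)[(4) + (4) + (6) + (2) + (0) + (2) + (6) + (0) + (0)] = 24/24 = 1.
A character is irreducible iff <chi, chi> = 1, so this representation is irreducible.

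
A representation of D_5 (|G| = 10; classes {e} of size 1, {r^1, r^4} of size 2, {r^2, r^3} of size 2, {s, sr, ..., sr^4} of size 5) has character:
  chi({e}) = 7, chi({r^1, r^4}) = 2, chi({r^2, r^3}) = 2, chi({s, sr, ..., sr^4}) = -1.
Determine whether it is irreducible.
Not irreducible (reducible): <chi, chi> = 7 > 1.

Justification: <chi, chi> = (1/|G|) sum_C |C| * |chi(C)|^2 = (1/10)[1*|7|^2 + 2*|2|^2 + 2*|2|^2 + 5*|-1|^2]
  = (1/10)[(49) + (8) + (8) + (5)] = 70/10 = 7.
A character is irreducible iff <chi, chi> = 1, so this representation is reducible.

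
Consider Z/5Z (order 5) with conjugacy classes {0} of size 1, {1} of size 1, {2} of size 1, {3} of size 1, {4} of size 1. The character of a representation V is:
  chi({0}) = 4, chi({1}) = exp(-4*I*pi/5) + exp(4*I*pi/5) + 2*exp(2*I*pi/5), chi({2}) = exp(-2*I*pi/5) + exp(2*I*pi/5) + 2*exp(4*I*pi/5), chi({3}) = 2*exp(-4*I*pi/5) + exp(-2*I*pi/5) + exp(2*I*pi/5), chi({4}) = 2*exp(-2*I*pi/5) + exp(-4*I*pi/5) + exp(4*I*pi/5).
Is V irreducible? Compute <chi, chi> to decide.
Not irreducible (reducible): <chi, chi> = 6 > 1.

Explanation: <chi, chi> = (1/|G|) sum_C |C| * |chi(C)|^2 = (1/5)[1*|4|^2 + 1*|exp(-4*I*pi/5) + exp(4*I*pi/5) + 2*exp(2*I*pi/5)|^2 + 1*|exp(-2*I*pi/5) + exp(2*I*pi/5) + 2*exp(4*I*pi/5)|^2 + 1*|2*exp(-4*I*pi/5) + exp(-2*I*pi/5) + exp(2*I*pi/5)|^2 + 1*|2*exp(-2*I*pi/5) + exp(-4*I*pi/5) + exp(4*I*pi/5)|^2]
  = (1/5)[(16) + (6 + 3*exp(-2*I*pi/5) + 2*exp(-4*I*pi/5) + 2*exp(4*I*pi/5) + 3*exp(2*I*pi/5)) + (6 + 2*exp(-2*I*pi/5) + 3*exp(-4*I*pi/5) + 3*exp(4*I*pi/5) + 2*exp(2*I*pi/5)) + (6 + 2*exp(-2*I*pi/5) + 3*exp(-4*I*pi/5) + 3*exp(4*I*pi/5) + 2*exp(2*I*pi/5)) + (6 + 3*exp(-2*I*pi/5) + 2*exp(-4*I*pi/5) + 2*exp(4*I*pi/5) + 3*exp(2*I*pi/5))] = 30/5 = 6.
(Exp terms are combined using exp(i*s)*conj(exp(i*t)) = exp(i*(s-t)), and sums of them are collapsed using the identity that for every m > 1 the m distinct m-th roots of unity sum to 0, e.g. 1 + exp(2*I*pi/3) + exp(-2*I*pi/3) = 0.)
A character is irreducible iff <chi, chi> = 1, so this representation is reducible.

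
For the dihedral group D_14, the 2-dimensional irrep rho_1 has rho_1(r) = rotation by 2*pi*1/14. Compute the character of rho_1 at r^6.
chi_{rho_1}(r^6) = 2*cos(2*pi*1*6/14) = -2*cos(pi/7)

Working: rho_1(r^6) is rotation by angle 2*pi*1*6/14, whose trace is 2*cos(2*pi*1*6/14) = -2*cos(pi/7).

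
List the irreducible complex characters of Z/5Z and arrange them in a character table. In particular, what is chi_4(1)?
Character table of Z/5Z (irreps indexed chi_0,...,chi_4 with chi_k(m) = zeta_5^(k*m), zeta_5 = exp(2*pi*i/5)):
  irrep \ class  {0} (size 1)  {1} (size 1)    {2} (size 1)    {3} (size 1)    {4} (size 1)  
  chi_0          1             1               1               1               1             
  chi_1          1             exp(2*I*pi/5)   exp(4*I*pi/5)   exp(-4*I*pi/5)  exp(-2*I*pi/5)
  chi_2          1             exp(4*I*pi/5)   exp(-2*I*pi/5)  exp(2*I*pi/5)   exp(-4*I*pi/5)
  chi_3          1             exp(-4*I*pi/5)  exp(2*I*pi/5)   exp(-2*I*pi/5)  exp(4*I*pi/5) 
  chi_4          1             exp(-2*I*pi/5)  exp(-4*I*pi/5)  exp(4*I*pi/5)   exp(2*I*pi/5) 

Spot check: chi_4(1) = zeta_5^(4*1) = zeta_5^4 = exp(-2*I*pi/5).

Explanation: Z/5Z is abelian, so all 5 irreducible complex representations are 1-dimensional. They are given by chi_k(m) = zeta_5^(k*m) for k = 0,...,4. Row orthogonality: sum_m chi_k(m) conj(chi_l(m)) = 5 * [k = l].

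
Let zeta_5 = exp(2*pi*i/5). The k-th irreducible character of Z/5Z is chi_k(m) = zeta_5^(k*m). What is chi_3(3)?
chi_3(3) = zeta_5^9 = exp(-2*I*pi/5)

Working: chi_3(3) = zeta_5^(3*3) = zeta_5^9. Since zeta_5^5 = 1, this equals zeta_5^4 = exp(2*pi*i*4/5) = exp(-2*I*pi/5).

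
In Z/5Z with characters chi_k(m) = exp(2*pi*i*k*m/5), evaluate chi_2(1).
chi_2(1) = zeta_5^2 = exp(4*I*pi/5)

Why: chi_2(1) = zeta_5^(2*1) = zeta_5^2. Since zeta_5^5 = 1, this equals zeta_5^2 = exp(2*pi*i*2/5) = exp(4*I*pi/5).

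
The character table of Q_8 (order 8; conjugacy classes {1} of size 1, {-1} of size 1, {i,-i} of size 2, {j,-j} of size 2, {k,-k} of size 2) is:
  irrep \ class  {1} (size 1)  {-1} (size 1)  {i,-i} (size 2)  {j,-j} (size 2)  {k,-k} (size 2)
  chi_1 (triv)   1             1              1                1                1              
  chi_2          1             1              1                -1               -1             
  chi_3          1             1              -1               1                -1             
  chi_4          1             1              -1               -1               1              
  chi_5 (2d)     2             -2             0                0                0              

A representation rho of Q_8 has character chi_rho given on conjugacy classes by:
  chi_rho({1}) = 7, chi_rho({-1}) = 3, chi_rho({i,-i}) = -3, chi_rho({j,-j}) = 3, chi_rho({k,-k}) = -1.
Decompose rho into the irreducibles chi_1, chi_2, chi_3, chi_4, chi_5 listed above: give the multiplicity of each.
Multiplicities: chi_1: 1, chi_2: 0, chi_3: 3, chi_4: 1, chi_5: 1.

Proof sketch: Use <chi_rho, chi> = (1/|G|) sum_C |C| * chi_rho(C) * conj(chi(C)) with |G| = 8 for each irreducible chi in the table:
  <chi_rho, chi_1> = (1/8)[1*(7)*conj(1) + 1*(3)*conj(1) + 2*(-3)*conj(1) + 2*(3)*conj(1) + 2*(-1)*conj(1)]
      = (1/8)[(7) + (3) + (-6) + (6) + (-2)] = 8/8 = 1
  <chi_rho, chi_2> = (1/8)[1*(7)*conj(1) + 1*(3)*conj(1) + 2*(-3)*conj(1) + 2*(3)*conj(-1) + 2*(-1)*conj(-1)]
      = (1/8)[(7) + (3) + (-6) + (-6) + (2)] = 0/8 = 0
  <chi_rho, chi_3> = (1/8)[1*(7)*conj(1) + 1*(3)*conj(1) + 2*(-3)*conj(-1) + 2*(3)*conj(1) + 2*(-1)*conj(-1)]
      = (1/8)[(7) + (3) + (6) + (6) + (2)] = 24/8 = 3
  <chi_rho, chi_4> = (1/8)[1*(7)*conj(1) + 1*(3)*conj(1) + 2*(-3)*conj(-1) + 2*(3)*conj(-1) + 2*(-1)*conj(1)]
      = (1/8)[(7) + (3) + (6) + (-6) + (-2)] = 8/8 = 1
  <chi_rho, chi_5> = (1/8)[1*(7)*conj(2) + 1*(3)*conj(-2) + 2*(-3)*conj(0) + 2*(3)*conj(0) + 2*(-1)*conj(0)]
      = (1/8)[(14) + (-6) + (0) + (0) + (0)] = 8/8 = 1
Dimension check: dim(rho) = sum (mult * dim) = 1*1 + 0*1 + 3*1 + 1*1 + 1*2 = 7 = chi_rho(e) = 7.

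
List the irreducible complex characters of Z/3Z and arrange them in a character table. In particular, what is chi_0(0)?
Character table of Z/3Z (irreps indexed chi_0,...,chi_2 with chi_k(m) = zeta_3^(k*m), zeta_3 = exp(2*pi*i/3)):
  irrep \ class  {0} (size 1)  {1} (size 1)    {2} (size 1)  
  chi_0          1             1               1             
  chi_1          1             exp(2*I*pi/3)   exp(-2*I*pi/3)
  chi_2          1             exp(-2*I*pi/3)  exp(2*I*pi/3) 

Spot check: chi_0(0) = zeta_3^(0*0) = zeta_3^0 = 1.

Z/3Z is abelian, so all 3 irreducible complex representations are 1-dimensional. They are given by chi_k(m) = zeta_3^(k*m) for k = 0,...,2. Row orthogonality: sum_m chi_k(m) conj(chi_l(m)) = 3 * [k = l].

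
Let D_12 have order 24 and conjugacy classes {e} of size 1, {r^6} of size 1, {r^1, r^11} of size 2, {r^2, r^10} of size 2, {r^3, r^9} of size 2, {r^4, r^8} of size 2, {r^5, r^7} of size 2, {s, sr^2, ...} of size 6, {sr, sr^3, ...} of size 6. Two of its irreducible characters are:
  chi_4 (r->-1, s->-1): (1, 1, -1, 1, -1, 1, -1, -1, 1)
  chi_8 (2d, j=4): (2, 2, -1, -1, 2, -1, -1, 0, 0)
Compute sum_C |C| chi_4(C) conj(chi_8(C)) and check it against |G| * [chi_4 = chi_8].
Sum = 0; so <chi_4, chi_8> = 0 (distinct irreducibles are orthogonal).

Explanation: Compute term by term over conjugacy classes (|C| * chi_4(C) * conj(chi_8(C))):
  1*(1)*conj(2) + 1*(1)*conj(2) + 2*(-1)*conj(-1) + 2*(1)*conj(-1) + 2*(-1)*conj(2) + 2*(1)*conj(-1) + 2*(-1)*conj(-1) + 6*(-1)*conj(0) + 6*(1)*conj(0)
  = (2) + (2) + (2) + (-2) + (-4) + (-2) + (2) + (0) + (0)
  = 0.
Dividing by |G| = 24 gives 0/24 = 0, matching the row-orthogonality relation <chi_4, chi_8> = [chi_4 = chi_8].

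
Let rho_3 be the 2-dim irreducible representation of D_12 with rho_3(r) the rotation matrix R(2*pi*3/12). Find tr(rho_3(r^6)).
chi_{rho_3}(r^6) = 2*cos(2*pi*3*6/12) = -2

Proof sketch: rho_3(r^6) is rotation by angle 2*pi*3*6/12, whose trace is 2*cos(2*pi*3*6/12) = -2.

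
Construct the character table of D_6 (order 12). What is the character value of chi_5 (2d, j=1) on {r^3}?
Conjugacy classes: {e} of size 1, {r^3} of size 1, {r^1, r^5} of size 2, {r^2, r^4} of size 2, {s, sr^2, ...} of size 3, {sr, sr^3, ...} of size 3.
Character table:
  irrep \ class              {e} (size 1)  {r^3} (size 1)  {r^1, r^5} (size 2)  {r^2, r^4} (size 2)  {s, sr^2, ...} (size 3)  {sr, sr^3, ...} (size 3)
  chi_1 (triv)               1             1               1                    1                    1                        1                       
  chi_2 (sign: r->1, s->-1)  1             1               1                    1                    -1                       -1                      
  chi_3 (r->-1, s->1)        1             -1              -1                   1                    1                        -1                      
  chi_4 (r->-1, s->-1)       1             -1              -1                   1                    -1                       1                       
  chi_5 (2d, j=1)            2             -2              1                    -1                   0                        0                       
  chi_6 (2d, j=2)            2             2               -1                   -1                   0                        0                       

Spot check: chi_5 (2d, j=1) on {r^3} = -2.

Solution. D_6 has order 2*6 = 12 with 6 conjugacy classes, hence 6 irreducibles. Sum of squared dims 1 + 1 + 1 + 1 + 4 + 4 = 12 = |G|. Linear characters come from the abelianisation; the 2-dimensional irreps have character r^k -> 2*cos(2*pi*j*k/6), reflections -> 0.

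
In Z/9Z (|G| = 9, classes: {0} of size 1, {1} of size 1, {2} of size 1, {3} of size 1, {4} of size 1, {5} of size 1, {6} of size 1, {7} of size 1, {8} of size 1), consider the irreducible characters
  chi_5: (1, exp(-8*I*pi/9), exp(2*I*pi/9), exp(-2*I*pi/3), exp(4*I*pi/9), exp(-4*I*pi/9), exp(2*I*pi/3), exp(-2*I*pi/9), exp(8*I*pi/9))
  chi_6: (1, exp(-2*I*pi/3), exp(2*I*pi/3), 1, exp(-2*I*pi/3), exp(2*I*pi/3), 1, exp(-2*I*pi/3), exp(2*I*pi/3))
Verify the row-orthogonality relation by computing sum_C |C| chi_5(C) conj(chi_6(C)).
Sum = 0; so <chi_5, chi_6> = 0 (distinct irreducibles are orthogonal).

Justification: Compute term by term over conjugacy classes (|C| * chi_5(C) * conj(chi_6(C))):
  1*(1)*conj(1) + 1*(exp(-8*I*pi/9))*conj(exp(-2*I*pi/3)) + 1*(exp(2*I*pi/9))*conj(exp(2*I*pi/3)) + 1*(exp(-2*I*pi/3))*conj(1) + 1*(exp(4*I*pi/9))*conj(exp(-2*I*pi/3)) + 1*(exp(-4*I*pi/9))*conj(exp(2*I*pi/3)) + 1*(exp(2*I*pi/3))*conj(1) + 1*(exp(-2*I*pi/9))*conj(exp(-2*I*pi/3)) + 1*(exp(8*I*pi/9))*conj(exp(2*I*pi/3))
  = (1) + (exp(-2*I*pi/9)) + (exp(-4*I*pi/9)) + (exp(-2*I*pi/3)) + (exp(-8*I*pi/9)) + (exp(8*I*pi/9)) + (exp(2*I*pi/3)) + (exp(4*I*pi/9)) + (exp(2*I*pi/9))
  = 0.
(Exp terms are combined using exp(i*s)*conj(exp(i*t)) = exp(i*(s-t)), and sums of them are collapsed using the identity that for every m > 1 the m distinct m-th roots of unity sum to 0, e.g. 1 + exp(2*I*pi/3) + exp(-2*I*pi/3) = 0.)
Dividing by |G| = 9 gives 0/9 = 0, matching the row-orthogonality relation <chi_5, chi_6> = [chi_5 = chi_6].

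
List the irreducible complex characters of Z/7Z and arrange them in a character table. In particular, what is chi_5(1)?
Character table of Z/7Z (irreps indexed chi_0,...,chi_6 with chi_k(m) = zeta_7^(k*m), zeta_7 = exp(2*pi*i/7)):
  irrep \ class  {0} (size 1)  {1} (size 1)    {2} (size 1)    {3} (size 1)    {4} (size 1)    {5} (size 1)    {6} (size 1)  
  chi_0          1             1               1               1               1               1               1             
  chi_1          1             exp(2*I*pi/7)   exp(4*I*pi/7)   exp(6*I*pi/7)   exp(-6*I*pi/7)  exp(-4*I*pi/7)  exp(-2*I*pi/7)
  chi_2          1             exp(4*I*pi/7)   exp(-6*I*pi/7)  exp(-2*I*pi/7)  exp(2*I*pi/7)   exp(6*I*pi/7)   exp(-4*I*pi/7)
  chi_3          1             exp(6*I*pi/7)   exp(-2*I*pi/7)  exp(4*I*pi/7)   exp(-4*I*pi/7)  exp(2*I*pi/7)   exp(-6*I*pi/7)
  chi_4          1             exp(-6*I*pi/7)  exp(2*I*pi/7)   exp(-4*I*pi/7)  exp(4*I*pi/7)   exp(-2*I*pi/7)  exp(6*I*pi/7) 
  chi_5          1             exp(-4*I*pi/7)  exp(6*I*pi/7)   exp(2*I*pi/7)   exp(-2*I*pi/7)  exp(-6*I*pi/7)  exp(4*I*pi/7) 
  chi_6          1             exp(-2*I*pi/7)  exp(-4*I*pi/7)  exp(-6*I*pi/7)  exp(6*I*pi/7)   exp(4*I*pi/7)   exp(2*I*pi/7) 

Spot check: chi_5(1) = zeta_7^(5*1) = zeta_7^5 = exp(-4*I*pi/7).

Proof sketch: Z/7Z is abelian, so all 7 irreducible complex representations are 1-dimensional. They are given by chi_k(m) = zeta_7^(k*m) for k = 0,...,6. Row orthogonality: sum_m chi_k(m) conj(chi_l(m)) = 7 * [k = l].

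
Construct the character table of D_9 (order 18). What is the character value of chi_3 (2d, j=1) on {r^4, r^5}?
Conjugacy classes: {e} of size 1, {r^1, r^8} of size 2, {r^2, r^7} of size 2, {r^3, r^6} of size 2, {r^4, r^5} of size 2, {s, sr, ..., sr^8} of size 9.
Character table:
  irrep \ class              {e} (size 1)  {r^1, r^8} (size 2)  {r^2, r^7} (size 2)  {r^3, r^6} (size 2)  {r^4, r^5} (size 2)  {s, sr, ..., sr^8} (size 9)
  chi_1 (triv)               1             1                    1                    1                    1                    1                          
  chi_2 (sign: r->1, s->-1)  1             1                    1                    1                    1                    -1                         
  chi_3 (2d, j=1)            2             2*cos(2*pi/9)        2*cos(4*pi/9)        -1                   -2*cos(pi/9)         0                          
  chi_4 (2d, j=2)            2             2*cos(4*pi/9)        -2*cos(pi/9)         -1                   2*cos(2*pi/9)        0                          
  chi_5 (2d, j=3)            2             -1                   -1                   2                    -1                   0                          
  chi_6 (2d, j=4)            2             -2*cos(pi/9)         2*cos(2*pi/9)        -1                   2*cos(4*pi/9)        0                          

Spot check: chi_3 (2d, j=1) on {r^4, r^5} = -2*cos(pi/9).

Explanation: D_9 has order 2*9 = 18 with 6 conjugacy classes, hence 6 irreducibles. Sum of squared dims 1 + 1 + 4 + 4 + 4 + 4 = 18 = |G|. Linear characters come from the abelianisation; the 2-dimensional irreps have character r^k -> 2*cos(2*pi*j*k/9), reflections -> 0.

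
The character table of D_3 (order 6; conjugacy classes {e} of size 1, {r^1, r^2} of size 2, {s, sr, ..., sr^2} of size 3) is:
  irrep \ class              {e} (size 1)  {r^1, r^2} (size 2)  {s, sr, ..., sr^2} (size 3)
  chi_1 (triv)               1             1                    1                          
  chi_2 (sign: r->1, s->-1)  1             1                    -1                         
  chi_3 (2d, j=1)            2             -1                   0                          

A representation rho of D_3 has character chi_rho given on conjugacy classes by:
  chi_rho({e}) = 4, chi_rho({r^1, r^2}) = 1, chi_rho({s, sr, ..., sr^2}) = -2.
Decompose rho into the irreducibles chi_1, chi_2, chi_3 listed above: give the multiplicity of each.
Multiplicities: chi_1: 0, chi_2: 2, chi_3: 1.

Reasoning: Use <chi_rho, chi> = (1/|G|) sum_C |C| * chi_rho(C) * conj(chi(C)) with |G| = 6 for each irreducible chi in the table:
  <chi_rho, chi_1> = (1/6)[1*(4)*conj(1) + 2*(1)*conj(1) + 3*(-2)*conj(1)]
      = (1/6)[(4) + (2) + (-6)] = 0/6 = 0
  <chi_rho, chi_2> = (1/6)[1*(4)*conj(1) + 2*(1)*conj(1) + 3*(-2)*conj(-1)]
      = (1/6)[(4) + (2) + (6)] = 12/6 = 2
  <chi_rho, chi_3> = (1/6)[1*(4)*conj(2) + 2*(1)*conj(-1) + 3*(-2)*conj(0)]
      = (1/6)[(8) + (-2) + (0)] = 6/6 = 1
Dimension check: dim(rho) = sum (mult * dim) = 0*1 + 2*1 + 1*2 = 4 = chi_rho(e) = 4.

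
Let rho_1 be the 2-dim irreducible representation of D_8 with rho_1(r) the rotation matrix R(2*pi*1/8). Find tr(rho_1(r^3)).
chi_{rho_1}(r^3) = 2*cos(2*pi*1*3/8) = -sqrt(2)

Justification: rho_1(r^3) is rotation by angle 2*pi*1*3/8, whose trace is 2*cos(2*pi*1*3/8) = -sqrt(2).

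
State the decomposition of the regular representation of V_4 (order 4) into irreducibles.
Each irreducible V_i of dimension d_i appears with multiplicity d_i, i.e. rho_reg = (direct sum over all irreducibles V_i) d_i V_i. The irreducible dimensions for V_4 are 1, 1, 1, 1: 4 irreducibles of dimension 1, each with multiplicity 1. Total dimension 4*1*1 = 4 = |G|.

General theorem: in the regular representation of a finite group G, each irreducible appears with multiplicity equal to its dimension. Check: dim(rho_reg) = sum d_i^2 = 1 + 1 + 1 + 1 = 4 = |G|.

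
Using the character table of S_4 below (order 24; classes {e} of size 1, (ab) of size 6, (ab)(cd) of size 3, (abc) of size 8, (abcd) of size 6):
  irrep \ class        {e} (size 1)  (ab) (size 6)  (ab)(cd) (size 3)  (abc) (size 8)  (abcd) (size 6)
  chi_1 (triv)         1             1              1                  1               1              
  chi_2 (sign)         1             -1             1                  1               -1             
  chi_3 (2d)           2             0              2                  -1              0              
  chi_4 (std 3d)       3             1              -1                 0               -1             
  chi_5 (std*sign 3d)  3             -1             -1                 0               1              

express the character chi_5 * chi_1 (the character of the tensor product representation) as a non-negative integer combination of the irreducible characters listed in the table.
chi_5 tensor chi_1 = chi_5 (all other irreducibles have multiplicity 0).

Justification: The character of a tensor product is the pointwise product (chi_5 * chi_1)(C) = chi_5(C) * chi_1(C):
  {e}: (3)*(1), (ab): (-1)*(1), (ab)(cd): (-1)*(1), (abc): (0)*(1), (abcd): (1)*(1)
so (chi_5 * chi_1) takes values
  {e} -> 3, (ab) -> -1, (ab)(cd) -> -1, (abc) -> 0, (abcd) -> 1.
Now take the inner product of this character with each irreducible chi from the table, <chi_5*chi_1, chi> = (1/24) sum_C |C| (chi_5*chi_1)(C) conj(chi(C)):
  <chi_5*chi_1, chi_1> = (1/24)[1*(3)*conj(1) + 6*(-1)*conj(1) + 3*(-1)*conj(1) + 8*(0)*conj(1) + 6*(1)*conj(1)]
      = (1/24)[(3) + (-6) + (-3) + (0) + (6)] = 0/24 = 0
  <chi_5*chi_1, chi_2> = (1/24)[1*(3)*conj(1) + 6*(-1)*conj(-1) + 3*(-1)*conj(1) + 8*(0)*conj(1) + 6*(1)*conj(-1)]
      = (1/24)[(3) + (6) + (-3) + (0) + (-6)] = 0/24 = 0
  <chi_5*chi_1, chi_3> = (1/24)[1*(3)*conj(2) + 6*(-1)*conj(0) + 3*(-1)*conj(2) + 8*(0)*conj(-1) + 6*(1)*conj(0)]
      = (1/24)[(6) + (0) + (-6) + (0) + (0)] = 0/24 = 0
  <chi_5*chi_1, chi_4> = (1/24)[1*(3)*conj(3) + 6*(-1)*conj(1) + 3*(-1)*conj(-1) + 8*(0)*conj(0) + 6*(1)*conj(-1)]
      = (1/24)[(9) + (-6) + (3) + (0) + (-6)] = 0/24 = 0
  <chi_5*chi_1, chi_5> = (1/24)[1*(3)*conj(3) + 6*(-1)*conj(-1) + 3*(-1)*conj(-1) + 8*(0)*conj(0) + 6*(1)*conj(1)]
      = (1/24)[(9) + (6) + (3) + (0) + (6)] = 24/24 = 1
Hence the multiplicities are chi_5: 1. Dimension check: dim(chi_5)*dim(chi_1) = 3*1 = 3 and sum (mult * dim) = 1*3 = 3.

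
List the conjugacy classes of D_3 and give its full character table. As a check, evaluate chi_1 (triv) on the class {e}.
Conjugacy classes: {e} of size 1, {r^1, r^2} of size 2, {s, sr, ..., sr^2} of size 3.
Character table:
  irrep \ class              {e} (size 1)  {r^1, r^2} (size 2)  {s, sr, ..., sr^2} (size 3)
  chi_1 (triv)               1             1                    1                          
  chi_2 (sign: r->1, s->-1)  1             1                    -1                         
  chi_3 (2d, j=1)            2             -1                   0                          

Spot check: chi_1 (triv) on {e} = 1.

Working: D_3 has order 2*3 = 6 with 3 conjugacy classes, hence 3 irreducibles. Sum of squared dims 1 + 1 + 4 = 6 = |G|. Linear characters come from the abelianisation; the 2-dimensional irreps have character r^k -> 2*cos(2*pi*j*k/3), reflections -> 0.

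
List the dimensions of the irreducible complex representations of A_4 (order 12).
Dimensions: 1, 1, 1, 3

Solution. There are 4 irreducibles (= number of conjugacy classes). Their dimensions d_i satisfy sum d_i^2 = |G| = 12: 1 + 1 + 1 + 9 = 12.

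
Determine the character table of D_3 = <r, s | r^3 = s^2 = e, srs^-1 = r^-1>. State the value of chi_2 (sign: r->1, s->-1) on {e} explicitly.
Conjugacy classes: {e} of size 1, {r^1, r^2} of size 2, {s, sr, ..., sr^2} of size 3.
Character table:
  irrep \ class              {e} (size 1)  {r^1, r^2} (size 2)  {s, sr, ..., sr^2} (size 3)
  chi_1 (triv)               1             1                    1                          
  chi_2 (sign: r->1, s->-1)  1             1                    -1                         
  chi_3 (2d, j=1)            2             -1                   0                          

Spot check: chi_2 (sign: r->1, s->-1) on {e} = 1.

Details: D_3 has order 2*3 = 6 with 3 conjugacy classes, hence 3 irreducibles. Sum of squared dims 1 + 1 + 4 = 6 = |G|. Linear characters come from the abelianisation; the 2-dimensional irreps have character r^k -> 2*cos(2*pi*j*k/3), reflections -> 0.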